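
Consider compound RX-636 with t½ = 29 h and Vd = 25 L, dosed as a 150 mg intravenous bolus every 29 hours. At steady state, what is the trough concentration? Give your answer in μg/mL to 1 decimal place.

The dosing interval is 1 half-life, so f = 2^(−1) = 0.5.
Accumulation ratio R = 1/(1 − f) = 1/0.5 = 2/1.
Single-dose peak C₀ = D/Vd = 150/25 = 6 μg/mL.
Steady-state peak Cmax,ss = C₀·R = 6 × 2/1 ≈ 12.000 μg/mL.
Steady-state trough Cmin,ss = Cmax,ss·f ≈ 12.000 × 0.5 ≈ 6.000 μg/mL.

6.0 μg/mL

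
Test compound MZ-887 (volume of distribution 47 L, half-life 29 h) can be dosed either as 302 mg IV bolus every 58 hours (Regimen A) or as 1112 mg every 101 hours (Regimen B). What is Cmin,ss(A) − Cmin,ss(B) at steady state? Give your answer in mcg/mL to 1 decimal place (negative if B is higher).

-0.2 mcg/mL

Regimen A: f = (1/2)^(58/29) ≈ 0.2500; Cmin,ss = (302/47)·f/(1−f) ≈ 2.142 mcg/mL.
Regimen B: f = (1/2)^(101/29) ≈ 0.0895; Cmin,ss = (1112/47)·f/(1−f) ≈ 2.326 mcg/mL.
Difference ≈ 2.142 − 2.326 ≈ -0.184 mcg/mL.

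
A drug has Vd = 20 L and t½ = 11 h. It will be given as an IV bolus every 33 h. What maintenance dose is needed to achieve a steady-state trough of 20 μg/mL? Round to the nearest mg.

2800 mg

τ/t½ = 33/11 ≈ 3, so f = (1/2)^(33/11) ≈ 0.125000.
Cmin,ss = (D/Vd)·f/(1−f), so D = Cmin,ss·Vd·(1−f)/f.
D = 20 × 20 × (1−f)/f ≈ 20 × 20 × 7.00000 ≈ 2800.00 mg.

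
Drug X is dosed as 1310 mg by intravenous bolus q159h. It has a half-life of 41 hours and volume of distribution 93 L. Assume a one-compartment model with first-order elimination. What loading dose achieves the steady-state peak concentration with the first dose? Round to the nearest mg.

1406 mg

f = (1/2)^(159/41) ≈ 0.068013; accumulation ratio R = 1/(1−f) ≈ 1.07298.
Loading dose to hit Cmax,ss on first dose: D_load = D_maint·R ≈ 1310 × 1.07298 ≈ 1405.60 mg.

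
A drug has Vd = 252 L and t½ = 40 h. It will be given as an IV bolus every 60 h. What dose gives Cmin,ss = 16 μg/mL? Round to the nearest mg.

τ/t½ = 60/40 ≈ 1.5, so f = (1/2)^(60/40) ≈ 0.353553.
Cmin,ss = (D/Vd)·f/(1−f), so D = Cmin,ss·Vd·(1−f)/f.
D = 16 × 252 × (1−f)/f ≈ 16 × 252 × 1.82843 ≈ 7372.23 mg.

7372 mg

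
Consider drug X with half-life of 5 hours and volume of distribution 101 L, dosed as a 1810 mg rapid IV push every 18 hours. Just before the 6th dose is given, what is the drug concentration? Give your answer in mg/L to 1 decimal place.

f = (1/2)^(τ/t½) = (1/2)^(18/5) ≈ 0.0825.
C₀ = D/Vd = 1810/101 ≈ 17.921 mg/L.
Before the 6th dose, 5 doses have been given. Superposition: Cmin = C₀·(f + f² + … + f^5).
≈ 17.921 × (0.0825 + 0.0068 + 0.0006 + 0.0000 + 0.0000) ≈ 17.921 × 0.0899 ≈ 1.611 mg/L.

1.6 mg/L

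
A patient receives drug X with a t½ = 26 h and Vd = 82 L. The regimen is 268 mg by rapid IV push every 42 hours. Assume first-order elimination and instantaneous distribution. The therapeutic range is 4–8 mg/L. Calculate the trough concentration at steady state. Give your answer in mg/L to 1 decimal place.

τ/t½ = 42/26 ≈ 1.6154, so fraction remaining f = (1/2)^(42/26) ≈ 0.3264.
At steady state, accumulation factor R = 1/(1 − e^(−kτ)) ≈ 1.4846.
Single-dose peak C₀ = D/Vd = 268/82 ≈ 3.268 mg/L.
Cmax,ss = C₀/(1 − f) ≈ 3.268/0.6736 ≈ 4.852 mg/L.
One interval later, Cmin,ss = Cmax,ss·e^(−kτ) ≈ 4.852 × 0.3264 ≈ 1.584 mg/L.
Trough 1.6 mg/L vs MEC 4 mg/L: subtherapeutic.

1.6 mg/L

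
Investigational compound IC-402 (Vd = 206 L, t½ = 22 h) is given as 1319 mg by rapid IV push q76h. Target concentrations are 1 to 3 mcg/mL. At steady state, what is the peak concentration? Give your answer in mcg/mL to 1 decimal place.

τ/t½ = 76/22 ≈ 3.4545, so fraction remaining f = (1/2)^(76/22) ≈ 0.0912.
Accumulation ratio R = 1/(1 − f) ≈ 1/0.9088 ≈ 1.1004.
Single-dose peak C₀ = D/Vd = 1319/206 ≈ 6.403 mcg/mL.
Steady-state peak Cmax,ss = C₀·R ≈ 6.403 × 1.1004 ≈ 7.046 mcg/mL.
Peak 7.0 mcg/mL vs MTC 3 mcg/mL: exceeds toxic threshold.

7.0 mcg/mL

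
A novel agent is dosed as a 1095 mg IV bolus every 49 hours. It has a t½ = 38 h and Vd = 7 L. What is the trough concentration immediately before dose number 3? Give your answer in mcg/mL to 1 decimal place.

90.2 mcg/mL

f = (1/2)^(τ/t½) = (1/2)^(49/38) ≈ 0.4091.
C₀ = D/Vd = 1095/7 ≈ 156.429 mcg/mL.
Before the 3rd dose, 2 doses have been given. Superposition: Cmin = C₀·(f + f²).
≈ 156.429 × (0.4091 + 0.1674) ≈ 156.429 × 0.5765 ≈ 90.181 mcg/mL.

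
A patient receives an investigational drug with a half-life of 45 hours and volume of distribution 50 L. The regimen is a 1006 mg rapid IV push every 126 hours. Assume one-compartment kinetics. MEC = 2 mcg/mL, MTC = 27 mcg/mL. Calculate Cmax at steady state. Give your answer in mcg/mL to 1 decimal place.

23.5 mcg/mL

k = ln2/t½ = ln2/45 ≈ 0.015403 h⁻¹; fraction remaining f = e^(−kτ) = e^(−0.015403×126) ≈ 0.1436.
At steady state, accumulation factor R = 1/(1 − e^(−kτ)) ≈ 1.1677.
Each bolus raises the concentration by D/Vd = 1006/50 ≈ 20.120 mcg/mL.
Cmax,ss = C₀/(1 − f) ≈ 20.120/0.8564 ≈ 23.494 mcg/mL.
Peak 23.5 mcg/mL vs MTC 27 mcg/mL: below toxic threshold.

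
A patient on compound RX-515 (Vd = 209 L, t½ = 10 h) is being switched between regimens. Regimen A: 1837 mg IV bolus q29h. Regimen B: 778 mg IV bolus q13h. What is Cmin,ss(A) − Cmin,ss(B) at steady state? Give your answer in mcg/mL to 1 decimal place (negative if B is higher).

Regimen A: f = (1/2)^(29/10) ≈ 0.1340; Cmin,ss = (1837/209)·f/(1−f) ≈ 1.360 mcg/mL.
Regimen B: f = (1/2)^(13/10) ≈ 0.4061; Cmin,ss = (778/209)·f/(1−f) ≈ 2.545 mcg/mL.
Difference ≈ 1.360 − 2.545 ≈ -1.185 mcg/mL.

-1.2 mcg/mL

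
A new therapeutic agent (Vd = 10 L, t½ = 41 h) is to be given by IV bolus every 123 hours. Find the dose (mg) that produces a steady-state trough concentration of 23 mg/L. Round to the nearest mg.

1610 mg

τ/t½ = 123/41 ≈ 3, so f = (1/2)^(123/41) ≈ 0.125000.
Cmin,ss = (D/Vd)·f/(1−f), so D = Cmin,ss·Vd·(1−f)/f.
D = 23 × 10 × (1−f)/f ≈ 23 × 10 × 7.00000 ≈ 1610.00 mg.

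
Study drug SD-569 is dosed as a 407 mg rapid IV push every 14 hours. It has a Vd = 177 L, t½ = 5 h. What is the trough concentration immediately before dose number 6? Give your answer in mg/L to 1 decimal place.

f = (1/2)^(τ/t½) = (1/2)^(14/5) ≈ 0.1436.
C₀ = D/Vd = 407/177 ≈ 2.299 mg/L.
Before the 6th dose, 5 doses have been given. Superposition: Cmin = C₀·(f + f² + … + f^5).
≈ 2.299 × (0.1436 + 0.0206 + 0.0030 + 0.0004 + 0.0001) ≈ 2.299 × 0.1677 ≈ 0.386 mg/L.

0.4 mg/L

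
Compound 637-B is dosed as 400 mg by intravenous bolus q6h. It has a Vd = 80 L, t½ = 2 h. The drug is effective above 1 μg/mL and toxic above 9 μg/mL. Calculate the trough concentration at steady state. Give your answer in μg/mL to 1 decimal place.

τ = 6 h = 3 half-lives, so f = (1/2)^3 = 0.125.
At steady state, R = 1/(1 − 0.125) = 8/7.
Single-dose peak C₀ = D/Vd = 400/80 = 5 μg/mL.
Steady-state peak Cmax,ss = C₀·R = 5 × 8/7 ≈ 5.714 μg/mL.
Steady-state trough Cmin,ss = Cmax,ss·f ≈ 5.714 × 0.125 ≈ 0.714 μg/mL.
Trough 0.7 μg/mL vs MEC 1 μg/mL: subtherapeutic.

0.7 μg/mL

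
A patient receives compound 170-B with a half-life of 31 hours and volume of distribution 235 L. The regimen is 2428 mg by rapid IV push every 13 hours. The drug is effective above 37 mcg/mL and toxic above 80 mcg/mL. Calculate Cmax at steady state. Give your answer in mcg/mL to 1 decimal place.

41.0 mcg/mL

Over one 13-h interval, 13/31 ≈ 0.41935 half-lives elapse, leaving f ≈ 0.7478 of each dose.
Accumulation ratio R = 1/(1 − f) ≈ 1/0.2522 ≈ 3.9651.
Each bolus raises the concentration by D/Vd = 2428/235 ≈ 10.332 mcg/mL.
Steady-state peak Cmax,ss = C₀·R ≈ 10.332 × 3.9651 ≈ 40.967 mcg/mL.
Peak 41.0 mcg/mL vs MTC 80 mcg/mL: below toxic threshold.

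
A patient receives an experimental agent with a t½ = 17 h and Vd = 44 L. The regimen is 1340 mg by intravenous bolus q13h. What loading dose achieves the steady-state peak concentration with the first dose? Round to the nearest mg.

3257 mg

f = (1/2)^(13/17) ≈ 0.588573; accumulation ratio R = 1/(1−f) ≈ 2.43056.
Loading dose to hit Cmax,ss on first dose: D_load = D_maint·R ≈ 1340 × 2.43056 ≈ 3256.95 mg.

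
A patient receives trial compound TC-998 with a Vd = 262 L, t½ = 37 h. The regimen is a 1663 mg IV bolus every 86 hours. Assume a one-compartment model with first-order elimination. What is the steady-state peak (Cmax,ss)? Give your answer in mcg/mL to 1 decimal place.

7.9 mcg/mL

τ/t½ = 86/37 ≈ 2.3243, so fraction remaining f = (1/2)^(86/37) ≈ 0.1997.
Accumulation ratio R = 1/(1 − f) ≈ 1/0.8003 ≈ 1.2495.
Each bolus raises the concentration by D/Vd = 1663/262 ≈ 6.347 mcg/mL.
Steady-state peak Cmax,ss = C₀·R ≈ 6.347 × 1.2495 ≈ 7.931 mcg/mL.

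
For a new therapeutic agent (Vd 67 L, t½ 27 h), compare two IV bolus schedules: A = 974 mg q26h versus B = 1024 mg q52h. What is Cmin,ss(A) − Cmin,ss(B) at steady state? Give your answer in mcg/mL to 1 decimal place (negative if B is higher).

Regimen A: f = (1/2)^(26/27) ≈ 0.5130; Cmin,ss = (974/67)·f/(1−f) ≈ 15.313 mcg/mL.
Regimen B: f = (1/2)^(52/27) ≈ 0.2632; Cmin,ss = (1024/67)·f/(1−f) ≈ 5.460 mcg/mL.
Difference ≈ 15.313 − 5.460 ≈ 9.853 mcg/mL.

9.9 mcg/mL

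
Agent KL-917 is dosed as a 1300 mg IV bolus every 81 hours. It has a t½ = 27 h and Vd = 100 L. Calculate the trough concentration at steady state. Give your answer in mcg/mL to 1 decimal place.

1.9 mcg/mL

The dosing interval is 3 half-lives, so f = 2^(−3) = 0.125.
At steady state, R = 1/(1 − 0.125) = 8/7.
Single-dose peak C₀ = D/Vd = 1300/100 = 13 mcg/mL.
Steady-state peak Cmax,ss = C₀·R = 13 × 8/7 ≈ 14.857 mcg/mL.
Steady-state trough Cmin,ss = Cmax,ss·f ≈ 14.857 × 0.125 ≈ 1.857 mcg/mL.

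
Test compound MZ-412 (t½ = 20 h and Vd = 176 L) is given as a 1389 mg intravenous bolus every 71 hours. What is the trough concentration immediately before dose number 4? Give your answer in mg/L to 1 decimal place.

f = (1/2)^(τ/t½) = (1/2)^(71/20) ≈ 0.0854.
C₀ = D/Vd = 1389/176 ≈ 7.892 mg/L.
Before the 4th dose, 3 doses have been given. Superposition: Cmin = C₀·(f + f² + … + f^3).
≈ 7.892 × (0.0854 + 0.0073 + 0.0006) ≈ 7.892 × 0.0933 ≈ 0.736 mg/L.

0.7 mg/L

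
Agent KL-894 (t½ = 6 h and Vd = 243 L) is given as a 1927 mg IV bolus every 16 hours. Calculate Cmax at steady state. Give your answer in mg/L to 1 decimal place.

Over one 16-h interval, 16/6 ≈ 2.6667 half-lives elapse, leaving f ≈ 0.1575 of each dose.
At steady state, accumulation factor R = 1/(1 − e^(−kτ)) ≈ 1.1869.
Single-dose peak C₀ = D/Vd = 1927/243 ≈ 7.930 mg/L.
Steady-state peak Cmax,ss = C₀·R ≈ 7.930 × 1.1869 ≈ 9.412 mg/L.

9.4 mg/L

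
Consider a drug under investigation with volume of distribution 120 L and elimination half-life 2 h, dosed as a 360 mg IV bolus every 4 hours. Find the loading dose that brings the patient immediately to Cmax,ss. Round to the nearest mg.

f = (1/2)^(4/2) ≈ 0.250000; accumulation ratio R = 1/(1−f) ≈ 1.33333.
Loading dose to hit Cmax,ss on first dose: D_load = D_maint·R ≈ 360 × 1.33333 ≈ 480.00 mg.

480 mg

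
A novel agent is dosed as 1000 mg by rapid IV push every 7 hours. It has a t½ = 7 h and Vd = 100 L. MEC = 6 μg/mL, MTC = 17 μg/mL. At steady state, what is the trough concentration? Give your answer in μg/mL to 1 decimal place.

10.0 μg/mL

The dosing interval is 1 half-life, so f = 2^(−1) = 0.5.
At steady state, R = 1/(1 − 0.5) = 2/1.
Single-dose peak C₀ = D/Vd = 1000/100 = 10 μg/mL.
Steady-state peak Cmax,ss = C₀·R = 10 × 2/1 ≈ 20.000 μg/mL.
Steady-state trough Cmin,ss = Cmax,ss·f ≈ 20.000 × 0.5 ≈ 10.000 μg/mL.
Trough 10.0 μg/mL vs MEC 6 μg/mL: adequate.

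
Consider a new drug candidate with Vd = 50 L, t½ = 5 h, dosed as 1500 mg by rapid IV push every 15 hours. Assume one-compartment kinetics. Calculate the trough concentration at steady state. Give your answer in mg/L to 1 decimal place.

The dosing interval is 3 half-lives, so f = 2^(−3) = 0.125.
At steady state, R = 1/(1 − 0.125) = 8/7.
Single-dose peak C₀ = D/Vd = 1500/50 = 30 mg/L.
Steady-state peak Cmax,ss = C₀·R = 30 × 8/7 ≈ 34.286 mg/L.
Steady-state trough Cmin,ss = Cmax,ss·f ≈ 34.286 × 0.125 ≈ 4.286 mg/L.

4.3 mg/L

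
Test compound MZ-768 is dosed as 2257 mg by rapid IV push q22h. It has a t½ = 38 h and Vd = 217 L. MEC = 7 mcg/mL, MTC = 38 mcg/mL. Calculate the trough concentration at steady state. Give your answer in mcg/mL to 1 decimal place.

21.1 mcg/mL

τ/t½ = 22/38 ≈ 0.57895, so fraction remaining f = (1/2)^(22/38) ≈ 0.6695.
Each bolus raises the concentration by D/Vd = 2257/217 ≈ 10.401 mcg/mL.
Steady-state trough Cmin,ss = C₀·f/(1−f) ≈ 10.401 × 0.6695/0.3305 ≈ 21.069 mcg/mL.
Trough 21.1 mcg/mL vs MEC 7 mcg/mL: adequate.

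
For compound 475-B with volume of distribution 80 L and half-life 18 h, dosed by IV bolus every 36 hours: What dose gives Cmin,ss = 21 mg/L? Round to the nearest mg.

5040 mg

τ/t½ = 36/18 ≈ 2, so f = (1/2)^(36/18) ≈ 0.250000.
Cmin,ss = (D/Vd)·f/(1−f), so D = Cmin,ss·Vd·(1−f)/f.
D = 21 × 80 × (1−f)/f ≈ 21 × 80 × 3.00000 ≈ 5040.00 mg.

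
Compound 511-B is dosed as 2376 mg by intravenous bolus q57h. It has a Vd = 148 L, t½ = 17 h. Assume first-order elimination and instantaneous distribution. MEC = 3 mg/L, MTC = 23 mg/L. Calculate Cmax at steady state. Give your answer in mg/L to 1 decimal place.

k = ln2/t½ = ln2/17 ≈ 0.040773 h⁻¹; fraction remaining f = e^(−kτ) = e^(−0.040773×57) ≈ 0.0979.
At steady state, accumulation factor R = 1/(1 − e^(−kτ)) ≈ 1.1085.
Single-dose peak C₀ = D/Vd = 2376/148 ≈ 16.054 mg/L.
Steady-state peak Cmax,ss = C₀·R ≈ 16.054 × 1.1085 ≈ 17.796 mg/L.
Peak 17.8 mg/L vs MTC 23 mg/L: below toxic threshold.

17.8 mg/L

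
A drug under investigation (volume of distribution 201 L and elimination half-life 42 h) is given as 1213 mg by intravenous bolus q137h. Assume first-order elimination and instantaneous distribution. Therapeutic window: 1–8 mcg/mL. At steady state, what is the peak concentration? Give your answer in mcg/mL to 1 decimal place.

6.7 mcg/mL

τ/t½ = 137/42 ≈ 3.2619, so fraction remaining f = (1/2)^(137/42) ≈ 0.1042.
Accumulation ratio R = 1/(1 − f) ≈ 1/0.8958 ≈ 1.1163.
Single-dose peak C₀ = D/Vd = 1213/201 ≈ 6.035 mcg/mL.
Steady-state peak Cmax,ss = C₀·R ≈ 6.035 × 1.1163 ≈ 6.737 mcg/mL.
Peak 6.7 mcg/mL vs MTC 8 mcg/mL: below toxic threshold.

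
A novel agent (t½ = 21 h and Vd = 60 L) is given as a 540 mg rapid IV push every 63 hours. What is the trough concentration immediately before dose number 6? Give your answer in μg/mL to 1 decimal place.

f = (1/2)^(τ/t½) = (1/2)^(63/21) ≈ 0.1250.
C₀ = D/Vd = 540/60 ≈ 9.000 μg/mL.
Before the 6th dose, 5 doses have been given. Superposition: Cmin = C₀·(f + f² + … + f^5).
≈ 9.000 × (0.1250 + 0.0156 + 0.0020 + 0.0002 + 0.0000) ≈ 9.000 × 0.1428 ≈ 1.285 μg/mL.

1.3 μg/mL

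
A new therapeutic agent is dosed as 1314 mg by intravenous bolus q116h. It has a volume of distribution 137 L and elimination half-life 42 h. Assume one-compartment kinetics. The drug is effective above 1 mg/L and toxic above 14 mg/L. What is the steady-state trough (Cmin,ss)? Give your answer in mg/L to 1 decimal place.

1.7 mg/L

τ/t½ = 116/42 ≈ 2.7619, so fraction remaining f = (1/2)^(116/42) ≈ 0.1474.
Each bolus raises the concentration by D/Vd = 1314/137 ≈ 9.591 mg/L.
Steady-state trough Cmin,ss = C₀·f/(1−f) ≈ 9.591 × 0.1474/0.8526 ≈ 1.658 mg/L.
Trough 1.7 mg/L vs MEC 1 mg/L: adequate.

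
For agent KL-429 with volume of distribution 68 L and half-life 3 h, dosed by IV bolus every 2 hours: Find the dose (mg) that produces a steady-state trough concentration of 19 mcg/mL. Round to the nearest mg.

759 mg

τ/t½ = 2/3 ≈ 0.66667, so f = (1/2)^(2/3) ≈ 0.629961.
Cmin,ss = (D/Vd)·f/(1−f), so D = Cmin,ss·Vd·(1−f)/f.
D = 19 × 68 × (1−f)/f ≈ 19 × 68 × 0.58740 ≈ 758.92 mg.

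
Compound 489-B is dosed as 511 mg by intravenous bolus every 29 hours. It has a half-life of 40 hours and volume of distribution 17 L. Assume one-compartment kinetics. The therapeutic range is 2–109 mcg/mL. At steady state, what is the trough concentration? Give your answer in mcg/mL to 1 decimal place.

46.0 mcg/mL

Over one 29-h interval, 29/40 ≈ 0.725 half-lives elapse, leaving f ≈ 0.6050 of each dose.
Single-dose peak C₀ = D/Vd = 511/17 ≈ 30.059 mcg/mL.
Steady-state trough Cmin,ss = C₀·f/(1−f) ≈ 30.059 × 0.6050/0.3950 ≈ 46.040 mcg/mL.
Trough 46.0 mcg/mL vs MEC 2 mcg/mL: adequate.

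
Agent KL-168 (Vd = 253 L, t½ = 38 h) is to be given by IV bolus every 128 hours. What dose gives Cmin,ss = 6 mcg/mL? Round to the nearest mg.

14159 mg

τ/t½ = 128/38 ≈ 3.3684, so f = (1/2)^(128/38) ≈ 0.096829.
Cmin,ss = (D/Vd)·f/(1−f), so D = Cmin,ss·Vd·(1−f)/f.
D = 6 × 253 × (1−f)/f ≈ 6 × 253 × 9.32748 ≈ 14159.11 mg.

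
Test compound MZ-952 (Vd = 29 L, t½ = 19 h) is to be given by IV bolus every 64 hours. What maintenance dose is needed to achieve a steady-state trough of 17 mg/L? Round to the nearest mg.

τ/t½ = 64/19 ≈ 3.3684, so f = (1/2)^(64/19) ≈ 0.096829.
Cmin,ss = (D/Vd)·f/(1−f), so D = Cmin,ss·Vd·(1−f)/f.
D = 17 × 29 × (1−f)/f ≈ 17 × 29 × 9.32748 ≈ 4598.45 mg.

4598 mg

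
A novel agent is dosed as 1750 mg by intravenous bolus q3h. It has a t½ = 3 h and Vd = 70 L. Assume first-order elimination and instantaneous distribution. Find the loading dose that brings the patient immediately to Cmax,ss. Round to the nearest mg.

f = (1/2)^(3/3) ≈ 0.500000; accumulation ratio R = 1/(1−f) ≈ 2.00000.
Loading dose to hit Cmax,ss on first dose: D_load = D_maint·R ≈ 1750 × 2.00000 ≈ 3500.00 mg.

3500 mg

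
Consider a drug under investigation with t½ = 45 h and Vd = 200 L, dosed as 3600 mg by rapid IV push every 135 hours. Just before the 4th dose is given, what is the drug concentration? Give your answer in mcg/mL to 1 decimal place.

2.6 mcg/mL

f = (1/2)^(τ/t½) = (1/2)^(135/45) ≈ 0.1250.
C₀ = D/Vd = 3600/200 ≈ 18.000 mcg/mL.
Before the 4th dose, 3 doses have been given. Superposition: Cmin = C₀·(f + f² + … + f^3).
≈ 18.000 × (0.1250 + 0.0156 + 0.0020) ≈ 18.000 × 0.1426 ≈ 2.567 mcg/mL.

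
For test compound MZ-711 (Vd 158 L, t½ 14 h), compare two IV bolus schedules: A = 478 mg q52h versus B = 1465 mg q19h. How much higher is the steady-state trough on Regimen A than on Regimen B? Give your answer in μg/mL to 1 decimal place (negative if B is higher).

-5.7 μg/mL

Regimen A: f = (1/2)^(52/14) ≈ 0.0762; Cmin,ss = (478/158)·f/(1−f) ≈ 0.250 μg/mL.
Regimen B: f = (1/2)^(19/14) ≈ 0.3904; Cmin,ss = (1465/158)·f/(1−f) ≈ 5.938 μg/mL.
Difference ≈ 0.250 − 5.938 ≈ -5.688 μg/mL.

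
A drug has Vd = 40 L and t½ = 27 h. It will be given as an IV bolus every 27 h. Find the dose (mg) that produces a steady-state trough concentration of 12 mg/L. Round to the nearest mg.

τ/t½ = 27/27 ≈ 1, so f = (1/2)^(27/27) ≈ 0.500000.
Cmin,ss = (D/Vd)·f/(1−f), so D = Cmin,ss·Vd·(1−f)/f.
D = 12 × 40 × (1−f)/f ≈ 12 × 40 × 1.00000 ≈ 480.00 mg.

480 mg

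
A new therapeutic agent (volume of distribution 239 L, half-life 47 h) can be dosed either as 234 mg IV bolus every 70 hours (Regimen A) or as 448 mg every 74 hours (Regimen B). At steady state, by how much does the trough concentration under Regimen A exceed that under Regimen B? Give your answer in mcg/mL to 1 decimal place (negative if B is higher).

-0.4 mcg/mL

Regimen A: f = (1/2)^(70/47) ≈ 0.3562; Cmin,ss = (234/239)·f/(1−f) ≈ 0.542 mcg/mL.
Regimen B: f = (1/2)^(74/47) ≈ 0.3358; Cmin,ss = (448/239)·f/(1−f) ≈ 0.948 mcg/mL.
Difference ≈ 0.542 − 0.948 ≈ -0.406 mcg/mL.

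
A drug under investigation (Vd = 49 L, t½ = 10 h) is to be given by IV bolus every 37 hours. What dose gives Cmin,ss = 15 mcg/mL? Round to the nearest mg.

τ/t½ = 37/10 ≈ 3.7, so f = (1/2)^(37/10) ≈ 0.076947.
Cmin,ss = (D/Vd)·f/(1−f), so D = Cmin,ss·Vd·(1−f)/f.
D = 15 × 49 × (1−f)/f ≈ 15 × 49 × 11.99596 ≈ 8817.03 mg.

8817 mg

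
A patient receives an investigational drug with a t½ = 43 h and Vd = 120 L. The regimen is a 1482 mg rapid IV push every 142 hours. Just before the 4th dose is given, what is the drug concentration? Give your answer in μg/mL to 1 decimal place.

f = (1/2)^(τ/t½) = (1/2)^(142/43) ≈ 0.1014.
C₀ = D/Vd = 1482/120 ≈ 12.350 μg/mL.
Before the 4th dose, 3 doses have been given. Superposition: Cmin = C₀·(f + f² + … + f^3).
≈ 12.350 × (0.1014 + 0.0103 + 0.0010) ≈ 12.350 × 0.1127 ≈ 1.392 μg/mL.

1.4 μg/mL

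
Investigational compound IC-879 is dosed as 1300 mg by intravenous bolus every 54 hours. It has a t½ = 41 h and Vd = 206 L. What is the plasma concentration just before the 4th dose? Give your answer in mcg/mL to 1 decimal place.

f = (1/2)^(τ/t½) = (1/2)^(54/41) ≈ 0.4013.
C₀ = D/Vd = 1300/206 ≈ 6.311 mcg/mL.
Before the 4th dose, 3 doses have been given. Superposition: Cmin = C₀·(f + f² + … + f^3).
≈ 6.311 × (0.4013 + 0.1610 + 0.0646) ≈ 6.311 × 0.6269 ≈ 3.956 mcg/mL.

4.0 mcg/mL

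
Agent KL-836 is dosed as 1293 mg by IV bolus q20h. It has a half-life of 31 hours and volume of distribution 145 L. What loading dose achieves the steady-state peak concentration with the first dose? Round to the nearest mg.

f = (1/2)^(20/31) ≈ 0.639421; accumulation ratio R = 1/(1−f) ≈ 2.77332.
Loading dose to hit Cmax,ss on first dose: D_load = D_maint·R ≈ 1293 × 2.77332 ≈ 3585.90 mg.

3586 mg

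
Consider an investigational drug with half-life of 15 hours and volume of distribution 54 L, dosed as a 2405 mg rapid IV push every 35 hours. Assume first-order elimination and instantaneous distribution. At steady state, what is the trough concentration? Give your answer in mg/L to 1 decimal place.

k = ln2/t½ = ln2/15 ≈ 0.046210 h⁻¹; fraction remaining f = e^(−kτ) = e^(−0.046210×35) ≈ 0.1984.
Single-dose peak C₀ = D/Vd = 2405/54 ≈ 44.537 mg/L.
Steady-state trough Cmin,ss = C₀·f/(1−f) ≈ 44.537 × 0.1984/0.8016 ≈ 11.023 mg/L.

11.0 mg/L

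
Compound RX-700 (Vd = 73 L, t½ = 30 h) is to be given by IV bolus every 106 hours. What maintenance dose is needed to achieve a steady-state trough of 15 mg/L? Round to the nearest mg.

τ/t½ = 106/30 ≈ 3.5333, so f = (1/2)^(106/30) ≈ 0.086370.
Cmin,ss = (D/Vd)·f/(1−f), so D = Cmin,ss·Vd·(1−f)/f.
D = 15 × 73 × (1−f)/f ≈ 15 × 73 × 10.57809 ≈ 11583.01 mg.

11583 mg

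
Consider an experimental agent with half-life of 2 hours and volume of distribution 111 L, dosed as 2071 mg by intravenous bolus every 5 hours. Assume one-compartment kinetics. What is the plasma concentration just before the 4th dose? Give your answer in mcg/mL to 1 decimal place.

f = (1/2)^(τ/t½) = (1/2)^(5/2) ≈ 0.1768.
C₀ = D/Vd = 2071/111 ≈ 18.658 mcg/mL.
Before the 4th dose, 3 doses have been given. Superposition: Cmin = C₀·(f + f² + … + f^3).
≈ 18.658 × (0.1768 + 0.0313 + 0.0055) ≈ 18.658 × 0.2136 ≈ 3.985 mcg/mL.

4.0 mcg/mL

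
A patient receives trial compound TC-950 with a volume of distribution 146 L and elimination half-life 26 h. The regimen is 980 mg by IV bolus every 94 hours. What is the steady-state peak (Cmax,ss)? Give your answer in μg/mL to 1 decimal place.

7.3 μg/mL

Over one 94-h interval, 94/26 ≈ 3.6154 half-lives elapse, leaving f ≈ 0.0816 of each dose.
Accumulation ratio R = 1/(1 − f) ≈ 1/0.9184 ≈ 1.0889.
Each bolus raises the concentration by D/Vd = 980/146 ≈ 6.712 μg/mL.
Steady-state peak Cmax,ss = C₀·R ≈ 6.712 × 1.0889 ≈ 7.309 μg/mL.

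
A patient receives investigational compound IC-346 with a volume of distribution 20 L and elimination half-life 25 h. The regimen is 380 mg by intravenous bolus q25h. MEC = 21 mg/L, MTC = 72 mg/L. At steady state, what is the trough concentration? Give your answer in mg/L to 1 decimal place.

19.0 mg/L

τ = 25 h = 1 half-life, so f = (1/2)^1 = 0.5.
At steady state, R = 1/(1 − 0.5) = 2/1.
Single-dose peak C₀ = D/Vd = 380/20 = 19 mg/L.
Steady-state peak Cmax,ss = C₀·R = 19 × 2/1 ≈ 38.000 mg/L.
Steady-state trough Cmin,ss = Cmax,ss·f ≈ 38.000 × 0.5 ≈ 19.000 mg/L.
Trough 19.0 mg/L vs MEC 21 mg/L: subtherapeutic.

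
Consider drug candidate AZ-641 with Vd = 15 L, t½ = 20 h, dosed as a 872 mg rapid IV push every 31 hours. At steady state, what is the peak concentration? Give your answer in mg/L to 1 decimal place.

τ/t½ = 31/20 ≈ 1.55, so fraction remaining f = (1/2)^(31/20) ≈ 0.3415.
Accumulation ratio R = 1/(1 − f) ≈ 1/0.6585 ≈ 1.5186.
Single-dose peak C₀ = D/Vd = 872/15 ≈ 58.133 mg/L.
Steady-state peak Cmax,ss = C₀·R ≈ 58.133 × 1.5186 ≈ 88.281 mg/L.

88.3 mg/L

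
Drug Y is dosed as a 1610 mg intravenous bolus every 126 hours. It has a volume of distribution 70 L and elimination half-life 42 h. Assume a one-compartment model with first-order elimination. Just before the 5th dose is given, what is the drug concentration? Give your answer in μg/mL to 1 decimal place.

3.3 μg/mL

f = (1/2)^(τ/t½) = (1/2)^(126/42) ≈ 0.1250.
C₀ = D/Vd = 1610/70 ≈ 23.000 μg/mL.
Before the 5th dose, 4 doses have been given. Superposition: Cmin = C₀·(f + f² + … + f^4).
≈ 23.000 × (0.1250 + 0.0156 + 0.0020 + 0.0002) ≈ 23.000 × 0.1428 ≈ 3.284 μg/mL.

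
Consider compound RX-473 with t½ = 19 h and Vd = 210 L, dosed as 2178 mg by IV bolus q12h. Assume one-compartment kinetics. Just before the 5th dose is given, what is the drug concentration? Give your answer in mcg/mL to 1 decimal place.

15.6 mcg/mL

f = (1/2)^(τ/t½) = (1/2)^(12/19) ≈ 0.6455.
C₀ = D/Vd = 2178/210 ≈ 10.371 mcg/mL.
Before the 5th dose, 4 doses have been given. Superposition: Cmin = C₀·(f + f² + … + f^4).
≈ 10.371 × (0.6455 + 0.4167 + 0.2690 + 0.1736) ≈ 10.371 × 1.5048 ≈ 15.606 mcg/mL.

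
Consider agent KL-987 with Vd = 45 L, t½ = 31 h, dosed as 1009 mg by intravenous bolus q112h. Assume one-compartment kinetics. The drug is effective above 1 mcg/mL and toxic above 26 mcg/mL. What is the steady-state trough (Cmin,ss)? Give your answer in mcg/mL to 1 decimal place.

2.0 mcg/mL

k = ln2/t½ = ln2/31 ≈ 0.022360 h⁻¹; fraction remaining f = e^(−kτ) = e^(−0.022360×112) ≈ 0.0817.
Accumulation ratio R = 1/(1 − f) ≈ 1/0.9183 ≈ 1.0890.
Single-dose peak C₀ = D/Vd = 1009/45 ≈ 22.422 mcg/mL.
Steady-state peak Cmax,ss = C₀·R ≈ 22.422 × 1.0890 ≈ 24.418 mcg/mL.
Steady-state trough Cmin,ss = Cmax,ss·f ≈ 24.418 × 0.0817 ≈ 1.995 mcg/mL.
Trough 2.0 mcg/mL vs MEC 1 mcg/mL: adequate.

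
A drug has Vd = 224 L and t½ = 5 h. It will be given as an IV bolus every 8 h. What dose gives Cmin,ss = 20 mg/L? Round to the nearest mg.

9101 mg

τ/t½ = 8/5 ≈ 1.6, so f = (1/2)^(8/5) ≈ 0.329877.
Cmin,ss = (D/Vd)·f/(1−f), so D = Cmin,ss·Vd·(1−f)/f.
D = 20 × 224 × (1−f)/f ≈ 20 × 224 × 2.03143 ≈ 9100.81 mg.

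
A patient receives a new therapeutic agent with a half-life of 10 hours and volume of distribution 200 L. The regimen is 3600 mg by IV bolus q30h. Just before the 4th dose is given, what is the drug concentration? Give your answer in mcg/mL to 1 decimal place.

2.6 mcg/mL

f = (1/2)^(τ/t½) = (1/2)^(30/10) ≈ 0.1250.
C₀ = D/Vd = 3600/200 ≈ 18.000 mcg/mL.
Before the 4th dose, 3 doses have been given. Superposition: Cmin = C₀·(f + f² + … + f^3).
≈ 18.000 × (0.1250 + 0.0156 + 0.0020) ≈ 18.000 × 0.1426 ≈ 2.567 mcg/mL.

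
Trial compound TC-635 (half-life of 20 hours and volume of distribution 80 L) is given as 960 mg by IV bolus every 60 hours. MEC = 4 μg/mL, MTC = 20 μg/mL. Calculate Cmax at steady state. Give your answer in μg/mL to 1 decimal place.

13.7 μg/mL

τ = 60 h = 3 half-lives, so f = (1/2)^3 = 0.125.
Accumulation ratio R = 1/(1 − f) = 1/0.875 = 8/7.
Single-dose peak C₀ = D/Vd = 960/80 = 12 μg/mL.
Steady-state peak Cmax,ss = C₀·R = 12 × 8/7 ≈ 13.714 μg/mL.
Peak 13.7 μg/mL vs MTC 20 μg/mL: below toxic threshold.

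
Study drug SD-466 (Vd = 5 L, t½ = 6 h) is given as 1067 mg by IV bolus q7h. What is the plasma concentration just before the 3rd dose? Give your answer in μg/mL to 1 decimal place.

137.4 μg/mL

f = (1/2)^(τ/t½) = (1/2)^(7/6) ≈ 0.4454.
C₀ = D/Vd = 1067/5 ≈ 213.400 μg/mL.
Before the 3rd dose, 2 doses have been given. Superposition: Cmin = C₀·(f + f²).
≈ 213.400 × (0.4454 + 0.1984) ≈ 213.400 × 0.6438 ≈ 137.387 μg/mL.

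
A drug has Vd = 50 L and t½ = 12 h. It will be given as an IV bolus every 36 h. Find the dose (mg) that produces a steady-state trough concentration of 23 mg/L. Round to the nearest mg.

τ/t½ = 36/12 ≈ 3, so f = (1/2)^(36/12) ≈ 0.125000.
Cmin,ss = (D/Vd)·f/(1−f), so D = Cmin,ss·Vd·(1−f)/f.
D = 23 × 50 × (1−f)/f ≈ 23 × 50 × 7.00000 ≈ 8050.00 mg.

8050 mg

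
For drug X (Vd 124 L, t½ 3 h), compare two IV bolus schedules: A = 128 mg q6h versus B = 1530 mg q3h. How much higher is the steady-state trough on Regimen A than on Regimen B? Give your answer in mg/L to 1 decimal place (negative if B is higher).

Regimen A: f = (1/2)^(6/3) ≈ 0.2500; Cmin,ss = (128/124)·f/(1−f) ≈ 0.344 mg/L.
Regimen B: f = (1/2)^(3/3) ≈ 0.5000; Cmin,ss = (1530/124)·f/(1−f) ≈ 12.339 mg/L.
Difference ≈ 0.344 − 12.339 ≈ -11.995 mg/L.

-12.0 mg/L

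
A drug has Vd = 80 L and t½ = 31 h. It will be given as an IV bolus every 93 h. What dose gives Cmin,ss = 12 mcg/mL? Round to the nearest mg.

τ/t½ = 93/31 ≈ 3, so f = (1/2)^(93/31) ≈ 0.125000.
Cmin,ss = (D/Vd)·f/(1−f), so D = Cmin,ss·Vd·(1−f)/f.
D = 12 × 80 × (1−f)/f ≈ 12 × 80 × 7.00000 ≈ 6720.00 mg.

6720 mg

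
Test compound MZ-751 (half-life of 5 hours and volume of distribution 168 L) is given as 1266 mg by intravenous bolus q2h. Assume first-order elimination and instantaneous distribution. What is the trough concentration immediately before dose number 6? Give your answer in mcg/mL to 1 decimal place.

17.7 mcg/mL

f = (1/2)^(τ/t½) = (1/2)^(2/5) ≈ 0.7579.
C₀ = D/Vd = 1266/168 ≈ 7.536 mcg/mL.
Before the 6th dose, 5 doses have been given. Superposition: Cmin = C₀·(f + f² + … + f^5).
≈ 7.536 × (0.7579 + 0.5744 + 0.4353 + 0.3299 + 0.2501) ≈ 7.536 × 2.3476 ≈ 17.692 mcg/mL.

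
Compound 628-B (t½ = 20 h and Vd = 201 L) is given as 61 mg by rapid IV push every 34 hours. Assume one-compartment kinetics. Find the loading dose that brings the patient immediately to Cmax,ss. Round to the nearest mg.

f = (1/2)^(34/20) ≈ 0.307786; accumulation ratio R = 1/(1−f) ≈ 1.44464.
Loading dose to hit Cmax,ss on first dose: D_load = D_maint·R ≈ 61 × 1.44464 ≈ 88.12 mg.

88 mg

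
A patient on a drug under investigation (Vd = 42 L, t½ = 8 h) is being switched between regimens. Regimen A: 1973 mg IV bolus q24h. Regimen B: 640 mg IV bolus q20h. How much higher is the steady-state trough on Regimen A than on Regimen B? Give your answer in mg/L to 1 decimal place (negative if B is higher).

3.4 mg/L

Regimen A: f = (1/2)^(24/8) ≈ 0.1250; Cmin,ss = (1973/42)·f/(1−f) ≈ 6.711 mg/L.
Regimen B: f = (1/2)^(20/8) ≈ 0.1768; Cmin,ss = (640/42)·f/(1−f) ≈ 3.273 mg/L.
Difference ≈ 6.711 − 3.273 ≈ 3.438 mg/L.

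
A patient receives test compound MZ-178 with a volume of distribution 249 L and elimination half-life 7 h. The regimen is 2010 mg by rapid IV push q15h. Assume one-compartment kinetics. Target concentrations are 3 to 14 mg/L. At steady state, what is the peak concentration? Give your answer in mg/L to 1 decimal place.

10.4 mg/L

k = ln2/t½ = ln2/7 ≈ 0.099021 h⁻¹; fraction remaining f = e^(−kτ) = e^(−0.099021×15) ≈ 0.2264.
Accumulation ratio R = 1/(1 − f) ≈ 1/0.7736 ≈ 1.2927.
Each bolus raises the concentration by D/Vd = 2010/249 ≈ 8.072 mg/L.
Steady-state peak Cmax,ss = C₀·R ≈ 8.072 × 1.2927 ≈ 10.435 mg/L.
Peak 10.4 mg/L vs MTC 14 mg/L: below toxic threshold.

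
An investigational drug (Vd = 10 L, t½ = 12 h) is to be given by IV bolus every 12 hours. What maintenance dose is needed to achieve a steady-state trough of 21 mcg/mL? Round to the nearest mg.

210 mg

τ/t½ = 12/12 ≈ 1, so f = (1/2)^(12/12) ≈ 0.500000.
Cmin,ss = (D/Vd)·f/(1−f), so D = Cmin,ss·Vd·(1−f)/f.
D = 21 × 10 × (1−f)/f ≈ 21 × 10 × 1.00000 ≈ 210.00 mg.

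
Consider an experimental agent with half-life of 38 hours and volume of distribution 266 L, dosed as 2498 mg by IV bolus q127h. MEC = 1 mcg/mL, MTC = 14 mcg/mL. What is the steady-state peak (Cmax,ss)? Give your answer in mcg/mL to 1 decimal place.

10.4 mcg/mL

Over one 127-h interval, 127/38 ≈ 3.3421 half-lives elapse, leaving f ≈ 0.0986 of each dose.
Accumulation ratio R = 1/(1 − f) ≈ 1/0.9014 ≈ 1.1094.
Single-dose peak C₀ = D/Vd = 2498/266 ≈ 9.391 mcg/mL.
Cmax,ss = C₀/(1 − f) ≈ 9.391/0.9014 ≈ 10.418 mcg/mL.
Peak 10.4 mcg/mL vs MTC 14 mcg/mL: below toxic threshold.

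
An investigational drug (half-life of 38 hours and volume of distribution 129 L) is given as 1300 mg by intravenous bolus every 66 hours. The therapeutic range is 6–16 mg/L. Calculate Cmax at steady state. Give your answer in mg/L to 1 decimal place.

k = ln2/t½ = ln2/38 ≈ 0.018241 h⁻¹; fraction remaining f = e^(−kτ) = e^(−0.018241×66) ≈ 0.3000.
At steady state, accumulation factor R = 1/(1 − e^(−kτ)) ≈ 1.4286.
Each bolus raises the concentration by D/Vd = 1300/129 ≈ 10.078 mg/L.
Cmax,ss = C₀/(1 − f) ≈ 10.078/0.7000 ≈ 14.397 mg/L.
Peak 14.4 mg/L vs MTC 16 mg/L: below toxic threshold.

14.4 mg/L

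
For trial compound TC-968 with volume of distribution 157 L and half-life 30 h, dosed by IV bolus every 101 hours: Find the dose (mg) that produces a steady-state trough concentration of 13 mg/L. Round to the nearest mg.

19012 mg

τ/t½ = 101/30 ≈ 3.3667, so f = (1/2)^(101/30) ≈ 0.096947.
Cmin,ss = (D/Vd)·f/(1−f), so D = Cmin,ss·Vd·(1−f)/f.
D = 13 × 157 × (1−f)/f ≈ 13 × 157 × 9.31491 ≈ 19011.73 mg.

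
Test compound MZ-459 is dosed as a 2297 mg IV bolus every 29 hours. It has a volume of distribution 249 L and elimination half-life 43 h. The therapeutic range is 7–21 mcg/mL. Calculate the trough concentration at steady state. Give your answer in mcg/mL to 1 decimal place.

k = ln2/t½ = ln2/43 ≈ 0.016120 h⁻¹; fraction remaining f = e^(−kτ) = e^(−0.016120×29) ≈ 0.6266.
Accumulation ratio R = 1/(1 − f) ≈ 1/0.3734 ≈ 2.6781.
Each bolus raises the concentration by D/Vd = 2297/249 ≈ 9.225 mcg/mL.
Cmax,ss = C₀/(1 − f) ≈ 9.225/0.3734 ≈ 24.705 mcg/mL.
One interval later, Cmin,ss = Cmax,ss·e^(−kτ) ≈ 24.705 × 0.6266 ≈ 15.480 mcg/mL.
Trough 15.5 mcg/mL vs MEC 7 mcg/mL: adequate.

15.5 mcg/mL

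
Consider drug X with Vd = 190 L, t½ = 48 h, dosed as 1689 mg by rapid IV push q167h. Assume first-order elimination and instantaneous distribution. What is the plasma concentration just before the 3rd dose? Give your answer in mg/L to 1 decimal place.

0.9 mg/L

f = (1/2)^(τ/t½) = (1/2)^(167/48) ≈ 0.0897.
C₀ = D/Vd = 1689/190 ≈ 8.889 mg/L.
Before the 3rd dose, 2 doses have been given. Superposition: Cmin = C₀·(f + f²).
≈ 8.889 × (0.0897 + 0.0080) ≈ 8.889 × 0.0977 ≈ 0.868 mg/L.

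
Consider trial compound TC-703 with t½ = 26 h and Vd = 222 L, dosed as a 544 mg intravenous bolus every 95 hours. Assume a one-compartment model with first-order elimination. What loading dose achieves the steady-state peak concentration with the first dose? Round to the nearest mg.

591 mg

f = (1/2)^(95/26) ≈ 0.079448; accumulation ratio R = 1/(1−f) ≈ 1.08630.
Loading dose to hit Cmax,ss on first dose: D_load = D_maint·R ≈ 544 × 1.08630 ≈ 590.95 mg.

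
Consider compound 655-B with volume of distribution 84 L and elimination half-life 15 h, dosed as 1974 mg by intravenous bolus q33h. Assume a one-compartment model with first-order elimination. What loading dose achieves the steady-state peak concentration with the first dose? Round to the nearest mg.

2523 mg

f = (1/2)^(33/15) ≈ 0.217638; accumulation ratio R = 1/(1−f) ≈ 1.27818.
Loading dose to hit Cmax,ss on first dose: D_load = D_maint·R ≈ 1974 × 1.27818 ≈ 2523.13 mg.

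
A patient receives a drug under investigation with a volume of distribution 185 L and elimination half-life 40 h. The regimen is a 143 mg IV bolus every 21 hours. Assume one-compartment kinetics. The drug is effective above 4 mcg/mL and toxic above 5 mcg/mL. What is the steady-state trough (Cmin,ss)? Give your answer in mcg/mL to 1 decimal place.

Over one 21-h interval, 21/40 ≈ 0.525 half-lives elapse, leaving f ≈ 0.6950 of each dose.
Accumulation ratio R = 1/(1 − f) ≈ 1/0.3050 ≈ 3.2787.
Each bolus raises the concentration by D/Vd = 143/185 ≈ 0.773 mcg/mL.
Cmax,ss = C₀/(1 − f) ≈ 0.773/0.3050 ≈ 2.534 mcg/mL.
One interval later, Cmin,ss = Cmax,ss·e^(−kτ) ≈ 2.534 × 0.6950 ≈ 1.761 mcg/mL.
Trough 1.8 mcg/mL vs MEC 4 mcg/mL: subtherapeutic.

1.8 mcg/mL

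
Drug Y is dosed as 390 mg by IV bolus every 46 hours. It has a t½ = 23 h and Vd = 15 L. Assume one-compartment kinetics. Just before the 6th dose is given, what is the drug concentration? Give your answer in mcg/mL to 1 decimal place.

f = (1/2)^(τ/t½) = (1/2)^(46/23) ≈ 0.2500.
C₀ = D/Vd = 390/15 ≈ 26.000 mcg/mL.
Before the 6th dose, 5 doses have been given. Superposition: Cmin = C₀·(f + f² + … + f^5).
≈ 26.000 × (0.2500 + 0.0625 + 0.0156 + 0.0039 + 0.0010) ≈ 26.000 × 0.3330 ≈ 8.658 mcg/mL.

8.7 mcg/mL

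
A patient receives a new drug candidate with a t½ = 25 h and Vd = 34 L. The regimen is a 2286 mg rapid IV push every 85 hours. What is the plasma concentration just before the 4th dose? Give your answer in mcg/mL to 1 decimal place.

7.0 mcg/mL

f = (1/2)^(τ/t½) = (1/2)^(85/25) ≈ 0.0947.
C₀ = D/Vd = 2286/34 ≈ 67.235 mcg/mL.
Before the 4th dose, 3 doses have been given. Superposition: Cmin = C₀·(f + f² + … + f^3).
≈ 67.235 × (0.0947 + 0.0090 + 0.0008) ≈ 67.235 × 0.1045 ≈ 7.026 mcg/mL.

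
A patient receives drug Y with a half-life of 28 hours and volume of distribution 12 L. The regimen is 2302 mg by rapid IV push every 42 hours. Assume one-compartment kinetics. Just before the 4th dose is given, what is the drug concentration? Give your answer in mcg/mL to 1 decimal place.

100.3 mcg/mL

f = (1/2)^(τ/t½) = (1/2)^(42/28) ≈ 0.3536.
C₀ = D/Vd = 2302/12 ≈ 191.833 mcg/mL.
Before the 4th dose, 3 doses have been given. Superposition: Cmin = C₀·(f + f² + … + f^3).
≈ 191.833 × (0.3536 + 0.1250 + 0.0442) ≈ 191.833 × 0.5228 ≈ 100.290 mcg/mL.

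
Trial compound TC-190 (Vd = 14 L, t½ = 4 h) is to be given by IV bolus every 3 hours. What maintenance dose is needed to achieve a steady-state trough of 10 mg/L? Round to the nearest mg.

τ/t½ = 3/4 ≈ 0.75, so f = (1/2)^(3/4) ≈ 0.594604.
Cmin,ss = (D/Vd)·f/(1−f), so D = Cmin,ss·Vd·(1−f)/f.
D = 10 × 14 × (1−f)/f ≈ 10 × 14 × 0.68179 ≈ 95.45 mg.

95 mg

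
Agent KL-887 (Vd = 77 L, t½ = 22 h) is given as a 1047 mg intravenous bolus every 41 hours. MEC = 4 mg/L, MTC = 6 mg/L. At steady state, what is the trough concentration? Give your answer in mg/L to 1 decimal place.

5.2 mg/L

k = ln2/t½ = ln2/22 ≈ 0.031507 h⁻¹; fraction remaining f = e^(−kτ) = e^(−0.031507×41) ≈ 0.2748.
At steady state, accumulation factor R = 1/(1 − e^(−kτ)) ≈ 1.3789.
Single-dose peak C₀ = D/Vd = 1047/77 ≈ 13.597 mg/L.
Steady-state peak Cmax,ss = C₀·R ≈ 13.597 × 1.3789 ≈ 18.749 mg/L.
Steady-state trough Cmin,ss = Cmax,ss·f ≈ 18.749 × 0.2748 ≈ 5.152 mg/L.
Trough 5.2 mg/L vs MEC 4 mg/L: adequate.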